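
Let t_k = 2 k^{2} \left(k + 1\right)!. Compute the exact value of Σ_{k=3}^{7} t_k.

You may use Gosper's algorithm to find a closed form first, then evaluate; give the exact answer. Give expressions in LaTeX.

Σ = 4354512

The ratio is (k + 1)**2*(k + 2)/k**2.
Gosper form: A/B · C(k+1)/C(k) with A=k + 2, B=1, C=k**2.
Solve (k + 2)·f(k+1) − (1)·f(k) = k**2.
Degrees (1,0,2) ⇒ d ≤ 1.
A polynomial solution: f(k) = k - 2.
Certificate R = B(k−1)f/C = (k - 2)/k**2 gives s_k = 2*(k - 2)*factorial(k + 1).
s_(k+1) − s_k = 2*k**2*factorial(k + 1) = t_k.
Σ_(k=3)^(7) t_k = s_(8) − s_(3) = 4354560 − (48) = 4354512.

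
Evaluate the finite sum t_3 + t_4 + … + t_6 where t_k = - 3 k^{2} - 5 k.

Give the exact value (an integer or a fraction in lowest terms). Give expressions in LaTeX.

Step 1: r(k) = (3*k**2 + 11*k + 8)/(k*(3*k + 5)).
Factor: A=1; B=1; C=k**2 + 5*k/3.
f must satisfy (1)·f(k+1) − (1)·f(k) = k**2 + 5*k/3.
Bound: deg f ≤ 3.
Solve for f: f(k) = k*(k - 1)*(k + 2)/3 (degree 3 ≤ 3).
So s_k = (B(k−1)f/C)·t_k = ((k - 1)*(k + 2)/(3*k + 5))·t_k = k*(-k**2 - k + 2).
Check: Δs_k = k*(-3*k - 5). ✓
Telescoping: Σ = s_(7) − s_(3) = -378 − (-30) = -348.

Σ = -348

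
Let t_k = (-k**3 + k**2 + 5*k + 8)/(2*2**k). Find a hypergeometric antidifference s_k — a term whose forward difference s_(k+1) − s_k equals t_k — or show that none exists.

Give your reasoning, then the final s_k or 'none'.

Step 1: r(k) = (k**3/2 + k**2 - 2*k - 13/2)/(k**3 - k**2 - 5*k - 8).
Normal form (A,B,C) = (1/2, 1, k**3 - k**2 - 5*k - 8).
Set up (1/2)·f(k+1) − (1)·f(k) − (k**3 - k**2 - 5*k - 8) = 0.
d = 3 from the (0,0,3) case.
Match coefficients ⇒ f(k) = -2*(k**3 + 2*k**2 + 2*k - 3).
Certificate R = B(k−1)f/C = -2*(k**3 + 2*k**2 + 2*k - 3)/(k**3 - k**2 - 5*k - 8) gives s_k = (k**3 + 2*k**2 + 2*k - 3)/2**k.
s_(k+1) − s_k = (-k**3 + k**2 + 5*k + 8)/(2*2**k) = t_k.

s_k = (k**3 + 2*k**2 + 2*k - 3)/2**k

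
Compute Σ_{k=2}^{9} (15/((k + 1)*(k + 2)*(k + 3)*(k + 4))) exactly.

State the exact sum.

Compute t_(k+1)/t_k: get (k + 1)/(k + 5).
So A=k + 1 and B=k + 5, with C=1.
Solve (k + 1)·f(k+1) − (k + 4)·f(k) = 1.
d = 3 from the (1,1,0) case.
Coefficient equations give f(k) = k*(k**2 + 6*k + 11)/18.
Certificate R = B(k−1)f/C = k*(k + 4)*(k**2 + 6*k + 11)/18 gives s_k = 5*k*(k**2 + 6*k + 11)/(6*(k + 1)*(k + 2)*(k + 3)).
Check: Δs_k = 15/(k**4 + 10*k**3 + 35*k**2 + 50*k + 24). ✓
Σ_(k=2)^(9) t_k = s_(10) − s_(2) = 475/572 − (3/4) = 23/286.

Σ = 23/286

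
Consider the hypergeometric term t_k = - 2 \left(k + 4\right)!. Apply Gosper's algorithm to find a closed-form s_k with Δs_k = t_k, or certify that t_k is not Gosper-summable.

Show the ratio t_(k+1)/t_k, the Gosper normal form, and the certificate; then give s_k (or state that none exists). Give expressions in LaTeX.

not Gosper-summable; s_k does not exist

Ratio r(k) = k + 5.
A = k + 5, B = 1, C = 1.
Set up (k + 5)·f(k+1) − (1)·f(k) − (1) = 0.
Degrees (1,0,0) ⇒ d ≤ -1.
deg f ≤ -1 is impossible — no certificate.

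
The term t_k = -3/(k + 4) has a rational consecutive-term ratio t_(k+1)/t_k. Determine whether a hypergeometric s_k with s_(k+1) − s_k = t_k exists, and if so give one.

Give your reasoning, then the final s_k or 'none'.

no hypergeometric antidifference exists

The ratio is (k + 4)/(k + 5).
A = k + 4, B = k + 5, C = 1.
Key eq: (k + 4)·f(k+1) = (k + 4)·f(k) + (1).
Bound: deg f ≤ 0.
f = c0 ⇒ A·f(k+1) − B(k−1)·f(k) − C = -1. The system {-1 = 0} is inconsistent; no antidifference.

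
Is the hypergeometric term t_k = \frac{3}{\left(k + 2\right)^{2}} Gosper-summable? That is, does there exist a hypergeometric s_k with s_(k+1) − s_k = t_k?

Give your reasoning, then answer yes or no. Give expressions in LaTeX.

t_(k+1)/t_k = (k + 2)**2/(k + 3)**2.
Gosper form: A/B · C(k+1)/C(k) with A=k**2 + 4*k + 4, B=k**2 + 6*k + 9, C=1.
Key eq: (k**2 + 4*k + 4)·f(k+1) = (k**2 + 4*k + 4)·f(k) + (1).
From deg A=2, deg B=2, deg C=0: d=0.
Write f(k) = c0. Then LHS − RHS = -1, requiring -1 = 0: contradictory. No certificate.

No. Not Gosper-summable.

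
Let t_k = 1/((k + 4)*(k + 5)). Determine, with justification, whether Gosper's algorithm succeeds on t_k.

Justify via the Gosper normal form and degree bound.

Yes. s_k = k/(4*(k + 4)).

Compute t_(k+1)/t_k: get (k + 4)/(k + 6).
Take A(k)=k + 4, B(k)=k + 6, C(k)=1.
Solve (k + 4)·f(k+1) − (k + 5)·f(k) = 1.
From deg A=1, deg B=1, deg C=0: d=1.
Solving with deg f ≤ 1: f(k) = k/4.
R(k) = B(k−1)·f(k)/C(k) = k*(k + 5)/4; s_k = R·t_k = k/(4*(k + 4)).
Verify: 1/(k**2 + 9*k + 20) matches t_k.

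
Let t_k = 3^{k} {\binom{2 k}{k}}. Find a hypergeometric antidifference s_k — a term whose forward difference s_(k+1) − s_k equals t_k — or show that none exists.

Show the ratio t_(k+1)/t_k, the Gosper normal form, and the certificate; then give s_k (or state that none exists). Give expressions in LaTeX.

Compute t_(k+1)/t_k: get 6*(2*k + 1)/(k + 1).
A = 12*k + 6, B = k + 1, C = 1.
Set up (12*k + 6)·f(k+1) − (k)·f(k) − (1) = 0.
d = -1 from the (1,1,0) case.
Bound -1 < 0, so the key equation has no polynomial solution.

not Gosper-summable; s_k does not exist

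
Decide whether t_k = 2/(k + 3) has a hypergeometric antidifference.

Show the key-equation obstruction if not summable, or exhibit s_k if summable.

t_(k+1)/t_k = (k + 3)/(k + 4).
A = k + 3, B = k + 4, C = 1.
Set up (k + 3)·f(k+1) − (k + 3)·f(k) − (1) = 0.
From deg A=1, deg B=1, deg C=0: d=0.
Generic f = c0 gives residual -1; -1 = 0 cannot hold, so t_k is not Gosper-summable.

No — the linear system for f has no solution.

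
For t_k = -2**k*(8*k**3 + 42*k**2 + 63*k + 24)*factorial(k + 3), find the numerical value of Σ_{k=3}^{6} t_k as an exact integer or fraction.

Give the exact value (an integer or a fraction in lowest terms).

Σ = -87787739520

r(k) = 2*(8*k**4 + 98*k**3 + 435*k**2 + 821*k + 548)/(8*k**3 + 42*k**2 + 63*k + 24) after simplifying.
Factor: A=2*k + 8; B=1; C=k**3 + 21*k**2/4 + 63*k/8 + 3.
Need (2*k + 8)·f(k+1) − (1)·f(k) = k**3 + 21*k**2/4 + 63*k/8 + 3.
Degrees (1,0,3) ⇒ d ≤ 2.
Match coefficients ⇒ f(k) = k*(4*k - 1)/8.
R(k) = B(k−1)·f(k)/C(k) = k*(4*k - 1)/(8*k**3 + 42*k**2 + 63*k + 24); s_k = R·t_k = -2**k*k*(4*k - 1)*factorial(k + 3).
Verify: -2**k*(8*k**3 + 42*k**2 + 63*k + 24)*factorial(k + 3) matches t_k.
Telescoping: Σ = s_(7) − s_(3) = -87787929600 − (-190080) = -87787739520.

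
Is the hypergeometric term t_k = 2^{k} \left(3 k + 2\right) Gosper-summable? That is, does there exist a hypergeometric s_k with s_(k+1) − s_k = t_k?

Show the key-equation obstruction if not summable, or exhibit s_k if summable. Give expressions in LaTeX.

The ratio is 2*(3*k + 5)/(3*k + 2).
Take A(k)=2, B(k)=1, C(k)=k + 2/3.
Set up (2)·f(k+1) − (1)·f(k) − (k + 2/3) = 0.
deg f ≤ 1 (via 0,0,1).
Solving with deg f ≤ 1: f(k) = (3*k - 4)/3.
R(k) = B(k−1)·f(k)/C(k) = (3*k - 4)/(3*k + 2); s_k = R·t_k = 2**k*(3*k - 4).
Δs = 2**k*(3*k + 2), as required.

Yes. s_k = 2^{k} \left(3 k - 4\right).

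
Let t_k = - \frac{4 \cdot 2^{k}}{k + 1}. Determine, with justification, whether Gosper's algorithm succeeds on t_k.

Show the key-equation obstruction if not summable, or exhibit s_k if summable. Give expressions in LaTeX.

No — t_k has no hypergeometric antidifference.

Ratio r(k) = 2*(k + 1)/(k + 2).
Normal form (A,B,C) = (2*k + 2, k + 2, 1).
Need (2*k + 2)·f(k+1) − (k + 1)·f(k) = 1.
Bound: deg f ≤ -1.
deg f ≤ -1 is impossible — no certificate.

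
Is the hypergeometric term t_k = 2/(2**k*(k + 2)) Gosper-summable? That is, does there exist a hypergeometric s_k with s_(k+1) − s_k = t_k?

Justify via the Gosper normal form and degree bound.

The ratio is (k + 2)/(2*(k + 3)).
Factor: A=k/2 + 1; B=k + 3; C=1.
f must satisfy (k/2 + 1)·f(k+1) − (k + 2)·f(k) = 1.
deg f ≤ -1 (via 1,1,0).
d = -1 < 0 ⇒ no nonzero polynomial f; not summable.

No — t_k has no hypergeometric antidifference.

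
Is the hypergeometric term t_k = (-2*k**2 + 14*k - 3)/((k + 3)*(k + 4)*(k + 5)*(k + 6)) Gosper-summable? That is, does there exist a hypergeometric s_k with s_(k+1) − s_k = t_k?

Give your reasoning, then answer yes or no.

Yes. s_k = k*(-k**2 + 28*k - 47)/(20*(k + 3)*(k + 4)*(k + 5)).

The ratio is (2*k**3 - 4*k**2 - 39*k - 27)/(2*k**3 - 95*k + 21).
A = k + 3, B = k + 7, C = k**2 - 7*k + 3/2.
f must satisfy (k + 3)·f(k+1) − (k + 6)·f(k) = k**2 - 7*k + 3/2.
deg f ≤ 3 (via 1,1,2).
Coefficient equations give f(k) = k*(k**2 - 28*k + 47)/40.
R(k) = B(k−1)·f(k)/C(k) = k*(k + 6)*(k**2 - 28*k + 47)/(20*(2*k**2 - 14*k + 3)); s_k = R·t_k = k*(-k**2 + 28*k - 47)/(20*(k + 3)*(k + 4)*(k + 5)).
s_(k+1) − s_k = (-2*k**2 + 14*k - 3)/(k**4 + 18*k**3 + 119*k**2 + 342*k + 360) = t_k.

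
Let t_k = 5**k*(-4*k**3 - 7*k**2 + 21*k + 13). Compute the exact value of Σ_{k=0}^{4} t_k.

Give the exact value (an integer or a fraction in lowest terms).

The ratio is 5*(4*k**3 + 19*k**2 + 5*k - 23)/(4*k**3 + 7*k**2 - 21*k - 13).
Normal form (A,B,C) = (5, 1, k**3 + 7*k**2/4 - 21*k/4 - 13/4).
f must satisfy (5)·f(k+1) − (1)·f(k) = k**3 + 7*k**2/4 - 21*k/4 - 13/4.
Bound: deg f ≤ 3.
Solve for f: f(k) = (k - 3)*(k**2 + k - 1)/4 (degree 3 ≤ 3).
So s_k = (B(k−1)f/C)·t_k = ((k - 3)*(k**2 + k - 1)/(4*k**3 + 7*k**2 - 21*k - 13))·t_k = 5**k*(-k**3 + 2*k**2 + 4*k - 3).
Verify: 5**k*(-4*k**3 - 7*k**2 + 21*k + 13) matches t_k.
Sum = s_(5) − s_(0); s_(5) = -181250, s_(0) = -3 ⇒ -181247.

Σ = -181247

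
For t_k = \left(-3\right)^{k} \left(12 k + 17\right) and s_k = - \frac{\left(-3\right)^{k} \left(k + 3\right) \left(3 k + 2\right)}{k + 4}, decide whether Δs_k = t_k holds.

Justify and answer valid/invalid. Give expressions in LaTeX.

s_(k+1) = 3*(-3)**k*(k + 4)*(3*k + 5)/(k + 5)
s_(k+1) − s_k = (-3)**k*(12*k**3 + 113*k**2 + 325*k + 270)/(k**2 + 9*k + 20)
(s_(k+1) − s_k) − t_k = (-3)**k*(-12*k**2 - 68*k - 70)/(k**2 + 9*k + 20)

Invalid: residual \frac{\left(-3\right)^{k} \left(- 12 k^{2} - 68 k - 70\right)}{k^{2} + 9 k + 20} ≠ 0.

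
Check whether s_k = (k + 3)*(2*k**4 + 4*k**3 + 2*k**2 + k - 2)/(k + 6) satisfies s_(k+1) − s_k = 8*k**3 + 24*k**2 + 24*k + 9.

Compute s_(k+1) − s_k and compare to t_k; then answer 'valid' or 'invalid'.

Invalid: residual 6*(-3*k**4 - 34*k**3 - 83*k**2 - 76*k - 28)/(k**2 + 13*k + 42) ≠ 0.

s_(k+1) = (2*k**5 + 20*k**4 + 74*k**3 + 129*k**2 + 107*k + 28)/(k + 7)
s_(k+1) − s_k = (8*k**5 + 110*k**4 + 468*k**3 + 831*k**2 + 669*k + 210)/(k**2 + 13*k + 42)
(s_(k+1) − s_k) − t_k = 6*(-3*k**4 - 34*k**3 - 83*k**2 - 76*k - 28)/(k**2 + 13*k + 42)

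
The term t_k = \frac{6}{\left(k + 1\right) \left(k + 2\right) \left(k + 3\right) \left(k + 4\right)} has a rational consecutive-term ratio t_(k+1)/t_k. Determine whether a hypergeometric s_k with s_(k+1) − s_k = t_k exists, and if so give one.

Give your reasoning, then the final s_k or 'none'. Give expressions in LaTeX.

s_k = \frac{k \left(k^{2} + 6 k + 11\right)}{3 \left(k + 1\right) \left(k + 2\right) \left(k + 3\right)}

t_(k+1)/t_k = (k + 1)/(k + 5).
Normal form (A,B,C) = (k + 1, k + 5, 1).
Solve (k + 1)·f(k+1) − (k + 4)·f(k) = 1.
Degrees (1,1,0) ⇒ d ≤ 3.
Coefficient equations give f(k) = k*(k**2 + 6*k + 11)/18.
R(k) = B(k−1)·f(k)/C(k) = k*(k + 4)*(k**2 + 6*k + 11)/18; s_k = R·t_k = k*(k**2 + 6*k + 11)/(3*(k + 1)*(k + 2)*(k + 3)).
Check: Δs_k = 6/(k**4 + 10*k**3 + 35*k**2 + 50*k + 24). ✓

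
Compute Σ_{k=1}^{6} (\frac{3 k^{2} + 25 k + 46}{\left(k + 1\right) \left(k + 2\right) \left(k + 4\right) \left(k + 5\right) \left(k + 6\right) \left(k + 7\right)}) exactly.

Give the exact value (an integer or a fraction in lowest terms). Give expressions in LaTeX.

Compute t_(k+1)/t_k: get (k + 1)*(k + 4)*(25*k + 3*(k + 1)**2 + 71)/((k + 3)*(k + 8)*(3*k**2 + 25*k + 46)).
Take A(k)=k + 1, B(k)=k + 8, C(k)=k**3 + 34*k**2/3 + 121*k/3 + 46.
Need (k + 1)·f(k+1) − (k + 7)·f(k) = k**3 + 34*k**2/3 + 121*k/3 + 46.
Bound: deg f ≤ 6.
A polynomial solution: f(k) = k*(k + 2)*(k + 3)*(k + 5)*(k**2 + 11*k + 34)/72.
Certificate R = B(k−1)f/C = k*(k + 2)*(k + 5)*(k + 7)*(k**2 + 11*k + 34)/(24*(3*k**2 + 25*k + 46)) gives s_k = k*(k**2 + 11*k + 34)/(24*(k**3 + 11*k**2 + 34*k + 24)).
Δs = (3*k**2 + 25*k + 46)/(k**6 + 25*k**5 + 247*k**4 + 1219*k**3 + 3112*k**2 + 3796*k + 1680), as required.
Sum = s_(7) − s_(1); s_(7) = 35/858, s_(1) = 23/840 ⇒ 537/40040.

Σ = 537/40040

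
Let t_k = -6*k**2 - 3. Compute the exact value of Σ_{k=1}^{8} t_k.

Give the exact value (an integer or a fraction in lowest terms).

Σ = -1248

The ratio is (2*(k + 1)**2 + 1)/(2*k**2 + 1).
Gosper form: A/B · C(k+1)/C(k) with A=1, B=1, C=k**2 + 1/2.
f must satisfy (1)·f(k+1) − (1)·f(k) = k**2 + 1/2.
Degrees (0,0,2) ⇒ d ≤ 3.
Solve for f: f(k) = k*(2*k**2 - 3*k + 4)/6 (degree 3 ≤ 3).
So s_k = (B(k−1)f/C)·t_k = (k*(2*k**2 - 3*k + 4)/(3*(2*k**2 + 1)))·t_k = k*(-2*k**2 + 3*k - 4).
s_(k+1) − s_k = -6*k**2 - 3 = t_k.
Evaluate s at k=9 and k=1: -1251 and -3; difference -1248.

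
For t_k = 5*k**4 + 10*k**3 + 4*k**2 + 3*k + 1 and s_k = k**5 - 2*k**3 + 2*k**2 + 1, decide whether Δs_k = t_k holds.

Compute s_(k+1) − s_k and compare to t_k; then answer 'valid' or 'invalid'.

Valid: the claim telescopes to t_k.

s_(k+1) = (k + 1)**5 - 2*(k + 1)**3 + 2*(k + 1)**2 + 1
s_(k+1) − s_k = 5*k**4 + 10*k**3 + 4*k**2 + 3*k + 1
(s_(k+1) − s_k) − t_k = 0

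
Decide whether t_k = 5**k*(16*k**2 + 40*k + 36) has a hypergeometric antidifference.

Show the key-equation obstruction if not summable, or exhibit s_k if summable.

Yes. s_k = 4*5**k*(k**2 + 1).

t_(k+1)/t_k = 5*(4*k**2 + 18*k + 23)/(4*k**2 + 10*k + 9).
So A=5 and B=1, with C=k**2 + 5*k/2 + 9/4.
f must satisfy (5)·f(k+1) − (1)·f(k) = k**2 + 5*k/2 + 9/4.
From deg A=0, deg B=0, deg C=2: d=2.
A polynomial solution: f(k) = (k**2 + 1)/4.
R(k) = B(k−1)·f(k)/C(k) = (k**2 + 1)/(4*k**2 + 10*k + 9); s_k = R·t_k = 4*5**k*(k**2 + 1).
Δs = 5**k*(16*k**2 + 40*k + 36), as required.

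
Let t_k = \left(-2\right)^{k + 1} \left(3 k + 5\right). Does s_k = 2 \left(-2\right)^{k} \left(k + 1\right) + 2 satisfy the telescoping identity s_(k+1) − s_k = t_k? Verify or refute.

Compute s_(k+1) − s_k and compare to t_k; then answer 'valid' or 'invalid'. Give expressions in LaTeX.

s_(k+1) = 2*(-2)**(k + 1)*(k + 2) + 2
s_(k+1) − s_k = (-2)**(k + 1)*(3*k + 5)
(s_(k+1) − s_k) − t_k = 0

Valid: the claim telescopes to t_k.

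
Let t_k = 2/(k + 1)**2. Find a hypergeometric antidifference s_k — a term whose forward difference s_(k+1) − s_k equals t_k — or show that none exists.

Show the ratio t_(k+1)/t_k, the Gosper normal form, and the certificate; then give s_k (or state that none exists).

Step 1: r(k) = (k + 1)**2/(k + 2)**2.
Gosper form: A/B · C(k+1)/C(k) with A=k**2 + 2*k + 1, B=k**2 + 4*k + 4, C=1.
Need (k**2 + 2*k + 1)·f(k+1) − (k**2 + 2*k + 1)·f(k) = 1.
deg f ≤ 0 (via 2,2,0).
Write f(k) = c0. Then LHS − RHS = -1, requiring -1 = 0: contradictory. No certificate.

none (Gosper's algorithm certifies no s_k)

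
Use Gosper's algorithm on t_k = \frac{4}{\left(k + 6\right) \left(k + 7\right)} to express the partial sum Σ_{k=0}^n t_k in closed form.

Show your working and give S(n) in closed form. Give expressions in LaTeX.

S(n) = \frac{2 \left(n + 1\right)}{3 \left(n + 7\right)}

t_(k+1)/t_k = (k + 6)/(k + 8).
Normal form (A,B,C) = (k + 6, k + 8, 1).
Set up (k + 6)·f(k+1) − (k + 7)·f(k) − (1) = 0.
deg f ≤ 1 (via 1,1,0).
Match coefficients ⇒ f(k) = k/6.
So s_k = (B(k−1)f/C)·t_k = (k*(k + 7)/6)·t_k = 2*k/(3*(k + 6)).
Verify: 4/(k**2 + 13*k + 42) matches t_k.
Evaluate: s_(n+1) = 2*(n + 1)/(3*(n + 7)); subtract s_(0) = 0 ⇒ S(n) = 2*(n + 1)/(3*(n + 7)).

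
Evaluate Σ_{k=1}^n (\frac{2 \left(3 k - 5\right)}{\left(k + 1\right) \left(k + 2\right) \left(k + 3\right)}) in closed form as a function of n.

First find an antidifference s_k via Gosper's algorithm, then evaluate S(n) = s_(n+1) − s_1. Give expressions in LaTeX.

t_(k+1)/t_k = (k + 1)*(3*k - 2)/((k + 4)*(3*k - 5)).
Normal form (A,B,C) = (k + 1, k + 4, k - 5/3).
Key eq: (k + 1)·f(k+1) = (k + 3)·f(k) + (k - 5/3).
d = 2 from the (1,1,1) case.
Coefficient equations give f(k) = -k*(k + 9)/6.
R(k) = B(k−1)·f(k)/C(k) = -k*(k + 3)*(k + 9)/(2*(3*k - 5)); s_k = R·t_k = k*(-k - 9)/((k + 1)*(k + 2)).
s_(k+1) − s_k = 2*(3*k - 5)/(k**3 + 6*k**2 + 11*k + 6) = t_k.
Σ_(k=1)^n t_k = s_(n+1) − s_(1) = ((-n**2 - 11*n - 10)/(n**2 + 5*n + 6)) − (-5/3), i.e. 2*n*(n - 4)/(3*(n**2 + 5*n + 6)).

S(n) = \frac{2 n \left(n - 4\right)}{3 \left(n^{2} + 5 n + 6\right)}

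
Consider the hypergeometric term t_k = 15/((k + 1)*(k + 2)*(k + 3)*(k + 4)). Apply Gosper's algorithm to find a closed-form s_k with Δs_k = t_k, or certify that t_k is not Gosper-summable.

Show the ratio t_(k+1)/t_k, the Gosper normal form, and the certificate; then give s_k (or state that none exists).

s_k = 5*k*(k**2 + 6*k + 11)/(6*(k + 1)*(k + 2)*(k + 3))

Step 1: r(k) = (k + 1)/(k + 5).
A = k + 1, B = k + 5, C = 1.
Set up (k + 1)·f(k+1) − (k + 4)·f(k) − (1) = 0.
deg f ≤ 3 (via 1,1,0).
A polynomial solution: f(k) = k*(k**2 + 6*k + 11)/18.
Then R = B(k−1)f/C = k*(k + 4)*(k**2 + 6*k + 11)/18, so s_k = R(k)·t_k = 5*k*(k**2 + 6*k + 11)/(6*(k + 1)*(k + 2)*(k + 3)).
Verify: 15/(k**4 + 10*k**3 + 35*k**2 + 50*k + 24) matches t_k.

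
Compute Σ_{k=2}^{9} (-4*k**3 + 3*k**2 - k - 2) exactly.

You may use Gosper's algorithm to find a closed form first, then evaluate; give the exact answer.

Σ = -7304

The ratio is (4*k**3 + 9*k**2 + 7*k + 4)/(4*k**3 - 3*k**2 + k + 2).
Factor: A=1; B=1; C=k**3 - 3*k**2/4 + k/4 + 1/2.
Solve (1)·f(k+1) − (1)·f(k) = k**3 - 3*k**2/4 + k/4 + 1/2.
Degrees (0,0,3) ⇒ d ≤ 4.
Solve for f: f(k) = k*(k**3 - 3*k**2 + 3*k + 1)/4 (degree 4 ≤ 4).
R(k) = B(k−1)·f(k)/C(k) = k*(k**3 - 3*k**2 + 3*k + 1)/(4*k**3 - 3*k**2 + k + 2); s_k = R·t_k = k*(-k**3 + 3*k**2 - 3*k - 1).
s_(k+1) − s_k = -4*k**3 + 3*k**2 - k - 2 = t_k.
Sum = s_(10) − s_(2); s_(10) = -7310, s_(2) = -6 ⇒ -7304.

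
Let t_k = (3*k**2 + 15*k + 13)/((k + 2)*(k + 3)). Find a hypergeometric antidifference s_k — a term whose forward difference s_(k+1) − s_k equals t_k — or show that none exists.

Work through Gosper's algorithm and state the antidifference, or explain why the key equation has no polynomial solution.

s_k = k*(6*k + 7)/(2*(k + 2))

Step 1: r(k) = (k + 2)*(15*k + 3*(k + 1)**2 + 28)/((k + 4)*(3*k**2 + 15*k + 13)).
Factor: A=k + 2; B=k + 4; C=k**2 + 5*k + 13/3.
f must satisfy (k + 2)·f(k+1) − (k + 3)·f(k) = k**2 + 5*k + 13/3.
From deg A=1, deg B=1, deg C=2: d=2.
Coefficient equations give f(k) = k*(6*k + 7)/6.
Then R = B(k−1)f/C = k*(k + 3)*(6*k + 7)/(2*(3*k**2 + 15*k + 13)), so s_k = R(k)·t_k = k*(6*k + 7)/(2*(k + 2)).
Check: Δs_k = (3*k**2 + 15*k + 13)/(k**2 + 5*k + 6). ✓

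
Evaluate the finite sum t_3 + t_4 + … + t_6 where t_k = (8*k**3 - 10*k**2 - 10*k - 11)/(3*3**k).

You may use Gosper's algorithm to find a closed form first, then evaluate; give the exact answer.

The ratio is (8*k**3 + 14*k**2 - 6*k - 23)/(3*(8*k**3 - 10*k**2 - 10*k - 11)).
So A=1/3 and B=1, with C=k**3 - 5*k**2/4 - 5*k/4 - 11/8.
Key eq: (1/3)·f(k+1) = (1)·f(k) + (k**3 - 5*k**2/4 - 5*k/4 - 11/8).
d = 3 from the (0,0,3) case.
Solving with deg f ≤ 3: f(k) = -3*(4*k**3 + k**2 + 2*k - 2)/8.
R(k) = B(k−1)·f(k)/C(k) = -3*(4*k**3 + k**2 + 2*k - 2)/(8*k**3 - 10*k**2 - 10*k - 11); s_k = R·t_k = (-4*k**3 - k**2 - 2*k + 2)/3**k.
s_(k+1) − s_k = (8*k**3 - 10*k**2 - 10*k - 11)/(3*3**k) = t_k.
Σ_(k=3)^(6) t_k = s_(7) − s_(3) = -1433/2187 − (-121/27) = 8368/2187.

Σ = 8368/2187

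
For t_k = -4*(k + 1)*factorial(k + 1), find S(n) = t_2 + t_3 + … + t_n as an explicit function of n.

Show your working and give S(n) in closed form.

Ratio r(k) = (k + 2)**2/(k + 1).
A = k + 2, B = 1, C = k + 1.
Solve (k + 2)·f(k+1) − (1)·f(k) = k + 1.
From deg A=1, deg B=0, deg C=1: d=0.
Match coefficients ⇒ f(k) = 1.
R(k) = B(k−1)·f(k)/C(k) = 1/(k + 1); s_k = R·t_k = -4*factorial(k + 1).
Δs = -4*(k + 1)*factorial(k + 1), as required.
Σ_(k=2)^n t_k = s_(n+1) − s_(2) = (-4*factorial(n + 2)) − (-24), i.e. 24 - 4*factorial(n + 2).

S(n) = 24 - 4*factorial(n + 2)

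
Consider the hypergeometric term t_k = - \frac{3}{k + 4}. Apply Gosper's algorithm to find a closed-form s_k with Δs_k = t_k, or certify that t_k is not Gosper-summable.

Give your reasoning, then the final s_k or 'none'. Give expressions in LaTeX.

Compute t_(k+1)/t_k: get (k + 4)/(k + 5).
Gosper form: A/B · C(k+1)/C(k) with A=k + 4, B=k + 5, C=1.
Set up (k + 4)·f(k+1) − (k + 4)·f(k) − (1) = 0.
d = 0 from the (1,1,0) case.
Generic f = c0 gives residual -1; -1 = 0 cannot hold, so t_k is not Gosper-summable.

no hypergeometric antidifference exists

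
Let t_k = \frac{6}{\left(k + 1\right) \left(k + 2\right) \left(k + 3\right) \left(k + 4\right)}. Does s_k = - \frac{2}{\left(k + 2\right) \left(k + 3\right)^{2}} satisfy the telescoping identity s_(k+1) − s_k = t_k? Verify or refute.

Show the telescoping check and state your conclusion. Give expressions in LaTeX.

Invalid: residual \frac{4 \left(- 4 k - 13\right)}{k^{6} + 17 k^{5} + 117 k^{4} + 415 k^{3} + 794 k^{2} + 768 k + 288} ≠ 0.

s_(k+1) = -2/((k + 3)*(k + 4)**2)
s_(k+1) − s_k = 2*(3*k + 10)/(k**5 + 16*k**4 + 101*k**3 + 314*k**2 + 480*k + 288)
(s_(k+1) − s_k) − t_k = 4*(-4*k - 13)/(k**6 + 17*k**5 + 117*k**4 + 415*k**3 + 794*k**2 + 768*k + 288)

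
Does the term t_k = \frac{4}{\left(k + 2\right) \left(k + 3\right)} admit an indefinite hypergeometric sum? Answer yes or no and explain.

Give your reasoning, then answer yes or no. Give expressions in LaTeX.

Step 1: r(k) = (k + 2)/(k + 4).
Factor: A=k + 2; B=k + 4; C=1.
Set up (k + 2)·f(k+1) − (k + 3)·f(k) − (1) = 0.
Degrees (1,1,0) ⇒ d ≤ 1.
A polynomial solution: f(k) = k/2.
Then R = B(k−1)f/C = k*(k + 3)/2, so s_k = R(k)·t_k = 2*k/(k + 2).
Verify: 4/(k**2 + 5*k + 6) matches t_k.

Yes. s_k = \frac{2 k}{k + 2}.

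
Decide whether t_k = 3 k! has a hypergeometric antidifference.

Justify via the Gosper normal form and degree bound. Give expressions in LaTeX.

r(k) = k + 1 after simplifying.
Factor: A=k + 1; B=1; C=1.
Set up (k + 1)·f(k+1) − (1)·f(k) − (1) = 0.
d = -1 from the (1,0,0) case.
Bound -1 < 0, so the key equation has no polynomial solution.

No — key equation has no polynomial f.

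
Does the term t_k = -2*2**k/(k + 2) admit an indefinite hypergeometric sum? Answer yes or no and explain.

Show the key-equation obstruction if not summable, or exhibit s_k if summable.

No — negative degree bound, so no certificate f.

t_(k+1)/t_k = 2*(k + 2)/(k + 3).
Normal form (A,B,C) = (2*k + 4, k + 3, 1).
Need (2*k + 4)·f(k+1) − (k + 2)·f(k) = 1.
From deg A=1, deg B=1, deg C=0: d=-1.
d = -1 < 0 ⇒ no nonzero polynomial f; not summable.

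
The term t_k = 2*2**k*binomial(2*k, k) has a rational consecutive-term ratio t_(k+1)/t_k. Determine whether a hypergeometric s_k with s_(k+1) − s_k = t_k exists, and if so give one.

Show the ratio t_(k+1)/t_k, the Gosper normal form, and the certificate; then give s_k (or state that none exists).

r(k) = 4*(2*k + 1)/(k + 1) after simplifying.
Gosper form: A/B · C(k+1)/C(k) with A=8*k + 4, B=k + 1, C=1.
f must satisfy (8*k + 4)·f(k+1) − (k)·f(k) = 1.
Bound: deg f ≤ -1.
Bound -1 < 0, so the key equation has no polynomial solution.

none — t_k is not Gosper-summable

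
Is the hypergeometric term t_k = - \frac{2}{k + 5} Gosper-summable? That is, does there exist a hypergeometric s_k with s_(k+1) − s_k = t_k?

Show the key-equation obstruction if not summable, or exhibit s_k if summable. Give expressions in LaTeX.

No — key equation has no polynomial f.

r(k) = (k + 5)/(k + 6) after simplifying.
Take A(k)=k + 5, B(k)=k + 6, C(k)=1.
f must satisfy (k + 5)·f(k+1) − (k + 5)·f(k) = 1.
From deg A=1, deg B=1, deg C=0: d=0.
f = c0 ⇒ A·f(k+1) − B(k−1)·f(k) − C = -1. The system {-1 = 0} is inconsistent; no antidifference.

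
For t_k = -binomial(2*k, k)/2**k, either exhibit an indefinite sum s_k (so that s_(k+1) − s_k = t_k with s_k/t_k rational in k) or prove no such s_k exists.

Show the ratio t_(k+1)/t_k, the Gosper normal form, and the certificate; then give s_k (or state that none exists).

t_(k+1)/t_k = (2*k + 1)/(k + 1).
A = 2*k + 1, B = k + 1, C = 1.
Key eq: (2*k + 1)·f(k+1) = (k)·f(k) + (1).
Bound: deg f ≤ -1.
d = -1 < 0 ⇒ no nonzero polynomial f; not summable.

none — t_k is not Gosper-summable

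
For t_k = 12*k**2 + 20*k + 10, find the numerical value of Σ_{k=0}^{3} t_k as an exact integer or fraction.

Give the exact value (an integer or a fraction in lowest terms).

The ratio is (6*k**2 + 22*k + 21)/(6*k**2 + 10*k + 5).
A = 1, B = 1, C = k**2 + 5*k/3 + 5/6.
f must satisfy (1)·f(k+1) − (1)·f(k) = k**2 + 5*k/3 + 5/6.
deg f ≤ 3 (via 0,0,2).
Solving with deg f ≤ 3: f(k) = k*(2*k**2 + 2*k + 1)/6.
So s_k = (B(k−1)f/C)·t_k = (k*(2*k**2 + 2*k + 1)/(6*k**2 + 10*k + 5))·t_k = 2*k*(2*k**2 + 2*k + 1).
s_(k+1) − s_k = 12*k**2 + 20*k + 10 = t_k.
Σ_(k=0)^(3) t_k = s_(4) − s_(0) = 328 − (0) = 328.

Σ = 328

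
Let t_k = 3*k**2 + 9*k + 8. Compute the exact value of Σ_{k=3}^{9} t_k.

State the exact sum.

Σ = 1274

Compute t_(k+1)/t_k: get (3*k**2 + 15*k + 20)/(3*k**2 + 9*k + 8).
Gosper form: A/B · C(k+1)/C(k) with A=1, B=1, C=k**2 + 3*k + 8/3.
Solve (1)·f(k+1) − (1)·f(k) = k**2 + 3*k + 8/3.
d = 3 from the (0,0,2) case.
Solve for f: f(k) = k*(k**2 + 3*k + 4)/3 (degree 3 ≤ 3).
R(k) = B(k−1)·f(k)/C(k) = k*(k**2 + 3*k + 4)/(3*k**2 + 9*k + 8); s_k = R·t_k = k*(k**2 + 3*k + 4).
Check: Δs_k = 3*k**2 + 9*k + 8. ✓
Sum = s_(10) − s_(3); s_(10) = 1340, s_(3) = 66 ⇒ 1274.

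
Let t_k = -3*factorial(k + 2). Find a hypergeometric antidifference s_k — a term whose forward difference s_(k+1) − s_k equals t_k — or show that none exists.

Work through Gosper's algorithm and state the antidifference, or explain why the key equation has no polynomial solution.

Step 1: r(k) = k + 3.
So A=k + 3 and B=1, with C=1.
Set up (k + 3)·f(k+1) − (1)·f(k) − (1) = 0.
d = -1 from the (1,0,0) case.
Negative degree bound (-1): no f exists, t_k not Gosper-summable.

not Gosper-summable; s_k does not exist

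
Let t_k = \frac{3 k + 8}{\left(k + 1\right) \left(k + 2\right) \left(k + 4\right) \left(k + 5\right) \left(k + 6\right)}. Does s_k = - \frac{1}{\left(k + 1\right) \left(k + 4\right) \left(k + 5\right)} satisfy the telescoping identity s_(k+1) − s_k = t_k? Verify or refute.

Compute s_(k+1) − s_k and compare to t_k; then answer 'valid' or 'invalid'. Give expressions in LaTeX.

valid (s_(k+1) − s_k reduces to t_k)

s_(k+1) = -1/((k + 2)*(k + 5)*(k + 6))
s_(k+1) − s_k = (3*k + 8)/(k**5 + 18*k**4 + 121*k**3 + 372*k**2 + 508*k + 240)
(s_(k+1) − s_k) − t_k = 0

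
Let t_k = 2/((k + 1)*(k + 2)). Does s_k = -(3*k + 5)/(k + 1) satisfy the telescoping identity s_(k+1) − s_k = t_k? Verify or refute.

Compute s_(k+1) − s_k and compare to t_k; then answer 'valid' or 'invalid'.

valid (s_(k+1) − s_k reduces to t_k)

s_(k+1) = (-3*k - 8)/(k + 2)
s_(k+1) − s_k = 2/(k**2 + 3*k + 2)
(s_(k+1) − s_k) − t_k = 0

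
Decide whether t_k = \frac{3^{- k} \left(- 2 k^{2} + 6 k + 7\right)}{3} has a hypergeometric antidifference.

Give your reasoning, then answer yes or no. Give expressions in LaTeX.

Step 1: r(k) = (2*k**2 - 2*k - 11)/(3*(2*k**2 - 6*k - 7)).
Take A(k)=1/3, B(k)=1, C(k)=k**2 - 3*k - 7/2.
Set up (1/3)·f(k+1) − (1)·f(k) − (k**2 - 3*k - 7/2) = 0.
Bound: deg f ≤ 2.
Match coefficients ⇒ f(k) = -3*(k**2 - 2*k - 4)/2.
Certificate R = B(k−1)f/C = -3*(k**2 - 2*k - 4)/(2*k**2 - 6*k - 7) gives s_k = (k**2 - 2*k - 4)/3**k.
Verify: (-2*k**2 + 6*k + 7)/(3*3**k) matches t_k.

Yes. s_k = 3^{- k} \left(k^{2} - 2 k - 4\right).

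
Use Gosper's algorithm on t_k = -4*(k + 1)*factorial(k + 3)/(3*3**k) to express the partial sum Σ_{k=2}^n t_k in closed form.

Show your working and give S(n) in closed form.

The ratio is (k + 2)*(k + 4)/(3*(k + 1)).
So A=k/3 + 4/3 and B=1, with C=k + 1.
Need (k/3 + 4/3)·f(k+1) − (1)·f(k) = k + 1.
deg f ≤ 0 (via 1,0,1).
Coefficient equations give f(k) = 3.
So s_k = (B(k−1)f/C)·t_k = (3/(k + 1))·t_k = -4*factorial(k + 3)/3**k.
Check: Δs_k = -4*(k + 1)*factorial(k + 3)/(3*3**k). ✓
Evaluate: s_(n+1) = -4*3**(-n - 1)*factorial(n + 4); subtract s_(2) = -160/3 ⇒ S(n) = 160/3 - 4*factorial(n + 4)/(3*3**n).

S(n) = 160/3 - 4*factorial(n + 4)/(3*3**n)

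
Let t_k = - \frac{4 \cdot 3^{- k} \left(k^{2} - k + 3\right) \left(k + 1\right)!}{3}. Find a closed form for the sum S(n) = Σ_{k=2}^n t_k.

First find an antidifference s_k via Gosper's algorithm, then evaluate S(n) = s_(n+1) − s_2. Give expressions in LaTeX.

S(n) = \frac{8}{3} - \frac{4 \cdot 3^{- n} n \left(n + 2\right)!}{3}

Ratio r(k) = (k + 2)*(-k + (k + 1)**2 + 2)/(3*(k**2 - k + 3)).
A = k/3 + 2/3, B = 1, C = k**2 - k + 3.
Solve (k/3 + 2/3)·f(k+1) − (1)·f(k) = k**2 - k + 3.
From deg A=1, deg B=0, deg C=2: d=1.
Solve for f: f(k) = 3*(k - 1) (degree 1 ≤ 1).
Then R = B(k−1)f/C = 3*(k - 1)/(k**2 - k + 3), so s_k = R(k)·t_k = -4*(k - 1)*factorial(k + 1)/3**k.
s_(k+1) − s_k = -4*(k**2 - k + 3)*factorial(k + 1)/(3*3**k) = t_k.
s_(n+1) = -4*3**(-n - 1)*n*factorial(n + 2) and s_(2) = -8/3, so S(n) = 8/3 - 4*n*factorial(n + 2)/(3*3**n).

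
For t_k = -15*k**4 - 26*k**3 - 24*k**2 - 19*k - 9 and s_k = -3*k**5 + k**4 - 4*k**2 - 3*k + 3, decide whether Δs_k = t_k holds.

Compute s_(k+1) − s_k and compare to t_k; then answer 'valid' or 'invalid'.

s_(k+1) = -3*k - 3*(k + 1)**5 + (k + 1)**4 - 4*(k + 1)**2
s_(k+1) − s_k = -15*k**4 - 26*k**3 - 24*k**2 - 19*k - 9
(s_(k+1) − s_k) − t_k = 0

Valid: the claim telescopes to t_k.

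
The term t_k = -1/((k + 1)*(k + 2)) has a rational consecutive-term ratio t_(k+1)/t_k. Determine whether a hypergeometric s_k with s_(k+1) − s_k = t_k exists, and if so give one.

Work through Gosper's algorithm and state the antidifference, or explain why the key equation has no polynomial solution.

Step 1: r(k) = (k + 1)/(k + 3).
Take A(k)=k + 1, B(k)=k + 3, C(k)=1.
Set up (k + 1)·f(k+1) − (k + 2)·f(k) − (1) = 0.
deg f ≤ 1 (via 1,1,0).
Coefficient equations give f(k) = k.
Certificate R = B(k−1)f/C = k*(k + 2) gives s_k = -k/(k + 1).
Check: Δs_k = -1/(k**2 + 3*k + 2). ✓

s_k = -k/(k + 1)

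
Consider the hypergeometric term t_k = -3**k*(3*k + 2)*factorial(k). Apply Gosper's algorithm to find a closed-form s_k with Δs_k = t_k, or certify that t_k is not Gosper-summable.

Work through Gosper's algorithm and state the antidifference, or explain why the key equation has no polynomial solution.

s_k = -3**k*factorial(k)

r(k) = 3*(k + 1)*(3*k + 5)/(3*k + 2) after simplifying.
Normal form (A,B,C) = (3*k + 3, 1, k + 2/3).
Set up (3*k + 3)·f(k+1) − (1)·f(k) − (k + 2/3) = 0.
d = 0 from the (1,0,1) case.
Solve for f: f(k) = 1/3 (degree 0 ≤ 0).
So s_k = (B(k−1)f/C)·t_k = (1/(3*k + 2))·t_k = -3**k*factorial(k).
Δs = -3**k*(3*k + 2)*factorial(k), as required.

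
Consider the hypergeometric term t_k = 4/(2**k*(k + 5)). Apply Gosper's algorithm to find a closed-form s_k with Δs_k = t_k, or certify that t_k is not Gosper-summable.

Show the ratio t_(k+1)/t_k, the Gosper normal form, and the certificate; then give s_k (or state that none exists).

r(k) = (k + 5)/(2*(k + 6)) after simplifying.
A = k/2 + 5/2, B = k + 6, C = 1.
f must satisfy (k/2 + 5/2)·f(k+1) − (k + 5)·f(k) = 1.
Degrees (1,1,0) ⇒ d ≤ -1.
Negative degree bound (-1): no f exists, t_k not Gosper-summable.

none — t_k is not Gosper-summable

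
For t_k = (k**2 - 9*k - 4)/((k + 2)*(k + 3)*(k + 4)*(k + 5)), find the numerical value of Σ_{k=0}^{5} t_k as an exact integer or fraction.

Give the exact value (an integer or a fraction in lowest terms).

Σ = -41/360

Compute t_(k+1)/t_k: get (k + 2)*(9*k - (k + 1)**2 + 13)/((k + 6)*(-k**2 + 9*k + 4)).
So A=k + 2 and B=k + 6, with C=k**2 - 9*k - 4.
f must satisfy (k + 2)·f(k+1) − (k + 5)·f(k) = k**2 - 9*k - 4.
d = 3 from the (1,1,2) case.
Solving with deg f ≤ 3: f(k) = -k*(k**2 + 21*k + 2)/12.
Get s_k = R·t_k = k*(-k**2 - 21*k - 2)/(12*(k + 2)*(k + 3)*(k + 4)) with R(k) = B(k−1)f(k)/C(k) = -k*(k + 5)*(k**2 + 21*k + 2)/(12*(k**2 - 9*k - 4)).
Check: Δs_k = (k**2 - 9*k - 4)/(k**4 + 14*k**3 + 71*k**2 + 154*k + 120). ✓
Evaluate s at k=6 and k=0: -41/360 and 0; difference -41/360.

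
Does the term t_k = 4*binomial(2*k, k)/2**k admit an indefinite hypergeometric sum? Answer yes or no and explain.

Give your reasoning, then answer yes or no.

Step 1: r(k) = (2*k + 1)/(k + 1).
So A=2*k + 1 and B=k + 1, with C=1.
Set up (2*k + 1)·f(k+1) − (k)·f(k) − (1) = 0.
Bound: deg f ≤ -1.
d = -1 < 0 ⇒ no nonzero polynomial f; not summable.

No — key equation has no polynomial f.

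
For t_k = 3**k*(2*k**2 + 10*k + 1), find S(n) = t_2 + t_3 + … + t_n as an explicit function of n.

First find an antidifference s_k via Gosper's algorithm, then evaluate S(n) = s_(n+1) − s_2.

The ratio is 3*(2*k**2 + 14*k + 13)/(2*k**2 + 10*k + 1).
Gosper form: A/B · C(k+1)/C(k) with A=3, B=1, C=k**2 + 5*k + 1/2.
Need (3)·f(k+1) − (1)·f(k) = k**2 + 5*k + 1/2.
Bound: deg f ≤ 2.
Coefficient equations give f(k) = (k**2 + 2*k - 4)/2.
Get s_k = R·t_k = 3**k*(k**2 + 2*k - 4) with R(k) = B(k−1)f(k)/C(k) = (k**2 + 2*k - 4)/(2*k**2 + 10*k + 1).
Verify: 3**k*(2*k**2 + 10*k + 1) matches t_k.
s_(n+1) = 3**(n + 1)*(n**2 + 4*n - 1) and s_(2) = 36, so S(n) = 3*3**n*n**2 + 12*3**n*n - 3*3**n - 36.

S(n) = 3*3**n*n**2 + 12*3**n*n - 3*3**n - 36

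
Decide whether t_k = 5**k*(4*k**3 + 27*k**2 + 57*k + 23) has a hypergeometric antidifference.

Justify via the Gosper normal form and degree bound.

r(k) = 5*(4*k**3 + 39*k**2 + 123*k + 111)/(4*k**3 + 27*k**2 + 57*k + 23) after simplifying.
Gosper form: A/B · C(k+1)/C(k) with A=5, B=1, C=k**3 + 27*k**2/4 + 57*k/4 + 23/4.
Key eq: (5)·f(k+1) = (1)·f(k) + (k**3 + 27*k**2/4 + 57*k/4 + 23/4).
deg f ≤ 3 (via 0,0,3).
Match coefficients ⇒ f(k) = (k**3 + 3*k**2 + 3*k - 3)/4.
Certificate R = B(k−1)f/C = (k**3 + 3*k**2 + 3*k - 3)/(4*k**3 + 27*k**2 + 57*k + 23) gives s_k = 5**k*(k**3 + 3*k**2 + 3*k - 3).
Check: Δs_k = 5**k*(4*k**3 + 27*k**2 + 57*k + 23). ✓

Yes. s_k = 5**k*(k**3 + 3*k**2 + 3*k - 3).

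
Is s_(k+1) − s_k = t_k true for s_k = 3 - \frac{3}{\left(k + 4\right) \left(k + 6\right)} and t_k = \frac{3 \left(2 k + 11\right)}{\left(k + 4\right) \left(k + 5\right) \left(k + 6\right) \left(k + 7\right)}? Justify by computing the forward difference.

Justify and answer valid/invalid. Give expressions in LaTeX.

s_(k+1) = 3 - 3/((k + 5)*(k + 7))
s_(k+1) − s_k = 3*(2*k + 11)/(k**4 + 22*k**3 + 179*k**2 + 638*k + 840)
(s_(k+1) − s_k) − t_k = 0

Valid: the claim telescopes to t_k.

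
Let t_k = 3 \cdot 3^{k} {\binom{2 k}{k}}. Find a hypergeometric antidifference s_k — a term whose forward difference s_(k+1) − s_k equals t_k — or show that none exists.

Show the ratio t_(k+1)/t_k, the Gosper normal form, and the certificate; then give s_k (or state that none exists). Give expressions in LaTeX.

not Gosper-summable; s_k does not exist

Ratio r(k) = 6*(2*k + 1)/(k + 1).
So A=12*k + 6 and B=k + 1, with C=1.
f must satisfy (12*k + 6)·f(k+1) − (k)·f(k) = 1.
deg f ≤ -1 (via 1,1,0).
Negative degree bound (-1): no f exists, t_k not Gosper-summable.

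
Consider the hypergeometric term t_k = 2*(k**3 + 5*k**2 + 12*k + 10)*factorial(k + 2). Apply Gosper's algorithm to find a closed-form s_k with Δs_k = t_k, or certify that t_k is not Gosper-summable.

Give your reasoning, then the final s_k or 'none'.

s_k = 2*(k**2 + k + 2)*factorial(k + 2)

Step 1: r(k) = (k**4 + 11*k**3 + 49*k**2 + 103*k + 84)/(k**3 + 5*k**2 + 12*k + 10).
Gosper form: A/B · C(k+1)/C(k) with A=k + 3, B=1, C=k**3 + 5*k**2 + 12*k + 10.
Set up (k + 3)·f(k+1) − (1)·f(k) − (k**3 + 5*k**2 + 12*k + 10) = 0.
From deg A=1, deg B=0, deg C=3: d=2.
Solve for f: f(k) = k**2 + k + 2 (degree 2 ≤ 2).
So s_k = (B(k−1)f/C)·t_k = ((k**2 + k + 2)/(k**3 + 5*k**2 + 12*k + 10))·t_k = 2*(k**2 + k + 2)*factorial(k + 2).
Δs = 2*(k**3 + 5*k**2 + 12*k + 10)*factorial(k + 2), as required.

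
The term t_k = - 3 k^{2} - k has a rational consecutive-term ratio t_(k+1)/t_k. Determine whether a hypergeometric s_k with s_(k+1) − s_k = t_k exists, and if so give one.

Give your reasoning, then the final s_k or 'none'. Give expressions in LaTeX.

s_k = k^{2} \left(1 - k\right)

Step 1: r(k) = (k + 3*(k + 1)**2 + 1)/(k*(3*k + 1)).
Take A(k)=1, B(k)=1, C(k)=k**2 + k/3.
f must satisfy (1)·f(k+1) − (1)·f(k) = k**2 + k/3.
deg f ≤ 3 (via 0,0,2).
Solve for f: f(k) = k**2*(k - 1)/3 (degree 3 ≤ 3).
So s_k = (B(k−1)f/C)·t_k = (k*(k - 1)/(3*k + 1))·t_k = k**2*(1 - k).
Verify: k*(-3*k - 1) matches t_k.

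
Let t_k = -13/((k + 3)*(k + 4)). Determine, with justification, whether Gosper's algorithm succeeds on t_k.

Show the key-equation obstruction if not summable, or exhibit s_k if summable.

Step 1: r(k) = (k + 3)/(k + 5).
Factor: A=k + 3; B=k + 5; C=1.
Set up (k + 3)·f(k+1) − (k + 4)·f(k) − (1) = 0.
Bound: deg f ≤ 1.
Solving with deg f ≤ 1: f(k) = k/3.
Get s_k = R·t_k = -13*k/(3*k + 9) with R(k) = B(k−1)f(k)/C(k) = k*(k + 4)/3.
Check: Δs_k = -13/(k**2 + 7*k + 12). ✓

Yes. s_k = -13*k/(3*k + 9).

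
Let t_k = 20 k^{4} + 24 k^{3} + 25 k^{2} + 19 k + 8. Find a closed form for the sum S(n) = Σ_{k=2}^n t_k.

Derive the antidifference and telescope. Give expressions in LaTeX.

S(n) = 4 n^{5} + 16 n^{4} + 27 n^{3} + 28 n^{2} + 21 n - 96

r(k) = (20*k**4 + 104*k**3 + 217*k**2 + 221*k + 96)/(20*k**4 + 24*k**3 + 25*k**2 + 19*k + 8) after simplifying.
Factor: A=1; B=1; C=k**4 + 6*k**3/5 + 5*k**2/4 + 19*k/20 + 2/5.
Solve (1)·f(k+1) − (1)·f(k) = k**4 + 6*k**3/5 + 5*k**2/4 + 19*k/20 + 2/5.
deg f ≤ 5 (via 0,0,4).
Match coefficients ⇒ f(k) = k*(4*k**4 - 4*k**3 + 3*k**2 + 3*k + 2)/20.
Get s_k = R·t_k = k*(4*k**4 - 4*k**3 + 3*k**2 + 3*k + 2) with R(k) = B(k−1)f(k)/C(k) = k*(4*k**4 - 4*k**3 + 3*k**2 + 3*k + 2)/(20*k**4 + 24*k**3 + 25*k**2 + 19*k + 8).
s_(k+1) − s_k = 20*k**4 + 24*k**3 + 25*k**2 + 19*k + 8 = t_k.
Σ_(k=2)^n t_k = s_(n+1) − s_(2) = (4*n**5 + 16*n**4 + 27*n**3 + 28*n**2 + 21*n + 8) − (104), i.e. 4*n**5 + 16*n**4 + 27*n**3 + 28*n**2 + 21*n - 96.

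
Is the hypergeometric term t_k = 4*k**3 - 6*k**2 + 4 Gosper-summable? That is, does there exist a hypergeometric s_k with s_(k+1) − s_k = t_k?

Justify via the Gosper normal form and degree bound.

Compute t_(k+1)/t_k: get (2*k**3 + 3*k**2 + 1)/(2*k**3 - 3*k**2 + 2).
Factor: A=1; B=1; C=k**3 - 3*k**2/2 + 1.
Need (1)·f(k+1) − (1)·f(k) = k**3 - 3*k**2/2 + 1.
Bound: deg f ≤ 4.
Solving with deg f ≤ 4: f(k) = k*(k**3 - 4*k**2 + 4*k + 3)/4.
So s_k = (B(k−1)f/C)·t_k = (k*(k**3 - 4*k**2 + 4*k + 3)/(2*(2*k**3 - 3*k**2 + 2)))·t_k = k*(k**3 - 4*k**2 + 4*k + 3).
Δs = 4*k**3 - 6*k**2 + 4, as required.

Yes. s_k = k*(k**3 - 4*k**2 + 4*k + 3).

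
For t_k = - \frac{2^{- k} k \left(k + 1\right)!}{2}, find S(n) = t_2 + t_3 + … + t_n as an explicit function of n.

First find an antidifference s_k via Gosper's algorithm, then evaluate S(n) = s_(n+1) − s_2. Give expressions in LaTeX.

Compute t_(k+1)/t_k: get (k + 1)*(k + 2)/(2*k).
A = k/2 + 1, B = 1, C = k.
Solve (k/2 + 1)·f(k+1) − (1)·f(k) = k.
Bound: deg f ≤ 0.
Coefficient equations give f(k) = 2.
Get s_k = R·t_k = -factorial(k + 1)/2**k with R(k) = B(k−1)f(k)/C(k) = 2/k.
Δs = -k*factorial(k + 1)/(2*2**k), as required.
Σ_(k=2)^n t_k = s_(n+1) − s_(2) = (-2**(-n - 1)*factorial(n + 2)) − (-3/2), i.e. 3/2 - factorial(n + 2)/(2*2**n).

S(n) = \frac{3}{2} - \frac{2^{- n} \left(n + 2\right)!}{2}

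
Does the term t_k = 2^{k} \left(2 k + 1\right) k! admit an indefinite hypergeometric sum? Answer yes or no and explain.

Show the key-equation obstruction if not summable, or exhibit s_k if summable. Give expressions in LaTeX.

Yes. s_k = 2^{k} k!.

Compute t_(k+1)/t_k: get 2*(k + 1)*(2*k + 3)/(2*k + 1).
Gosper form: A/B · C(k+1)/C(k) with A=2*k + 2, B=1, C=k + 1/2.
f must satisfy (2*k + 2)·f(k+1) − (1)·f(k) = k + 1/2.
Degrees (1,0,1) ⇒ d ≤ 0.
Match coefficients ⇒ f(k) = 1/2.
Get s_k = R·t_k = 2**k*factorial(k) with R(k) = B(k−1)f(k)/C(k) = 1/(2*k + 1).
Check: Δs_k = 2**k*(2*k + 1)*factorial(k). ✓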